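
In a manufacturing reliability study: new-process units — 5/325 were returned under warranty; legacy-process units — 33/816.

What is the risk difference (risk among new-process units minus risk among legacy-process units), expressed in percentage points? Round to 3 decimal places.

RD: -2.506

risk, new-process units = 5/325 = 0.01538
risk, legacy-process units = 33/816 = 0.04044
risk difference = 0.01538 − 0.04044 = -0.02506 → -2.506 percentage points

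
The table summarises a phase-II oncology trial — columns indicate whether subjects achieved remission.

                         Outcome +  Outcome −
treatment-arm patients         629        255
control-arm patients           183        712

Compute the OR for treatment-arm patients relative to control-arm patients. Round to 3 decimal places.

OR = (629 × 712) / (255 × 183) = 447848/46665 ≈ 9.597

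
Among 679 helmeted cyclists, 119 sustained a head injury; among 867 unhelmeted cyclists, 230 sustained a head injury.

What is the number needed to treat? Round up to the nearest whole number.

risk, helmeted cyclists = 119/679 = 0.175258
risk, unhelmeted cyclists = 230/867 = 0.265283
absolute risk difference = 0.090025
1 / 0.090025 = 11.108 → round up → 12

NNT: 12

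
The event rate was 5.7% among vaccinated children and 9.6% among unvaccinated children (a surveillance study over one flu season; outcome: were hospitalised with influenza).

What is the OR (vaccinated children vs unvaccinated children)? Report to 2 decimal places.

0.57

odds, vaccinated children = 0.0570/0.9430 = 0.0604
odds, unvaccinated children = 0.0960/0.9040 = 0.1062
OR = 0.0604 / 0.1062 = 0.57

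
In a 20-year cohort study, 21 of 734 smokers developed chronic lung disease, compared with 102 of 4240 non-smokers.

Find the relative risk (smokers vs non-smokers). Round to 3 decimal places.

1.189

risk, smokers = 21/734 = 0.02861
risk, non-smokers = 102/4240 = 0.02406
RR = 0.02861 / 0.02406 = 1.189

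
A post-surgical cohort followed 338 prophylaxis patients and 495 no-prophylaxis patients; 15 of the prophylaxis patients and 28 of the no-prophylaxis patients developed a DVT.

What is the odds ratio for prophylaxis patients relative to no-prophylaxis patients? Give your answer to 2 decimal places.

0.77

odds, prophylaxis patients = 15/323 = 0.04644
odds, no-prophylaxis patients = 28/467 = 0.05996
OR = 0.04644 / 0.05996 = 0.77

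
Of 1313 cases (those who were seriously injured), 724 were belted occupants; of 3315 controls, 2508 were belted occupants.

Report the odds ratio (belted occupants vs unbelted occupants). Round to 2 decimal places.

OR = (724 × 807) / (2508 × 589) = 584268/1477212 ≈ 0.40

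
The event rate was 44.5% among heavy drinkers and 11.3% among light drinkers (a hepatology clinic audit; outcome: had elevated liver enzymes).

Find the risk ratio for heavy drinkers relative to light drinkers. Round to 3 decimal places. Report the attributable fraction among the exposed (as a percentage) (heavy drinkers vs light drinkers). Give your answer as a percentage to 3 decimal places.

RR = 0.4450 / 0.1130 = 3.938
AR% = (0.4450 − 0.1130) / 0.4450 = 0.7461 → 74.607%

RR = 3.938; AR% = 74.607%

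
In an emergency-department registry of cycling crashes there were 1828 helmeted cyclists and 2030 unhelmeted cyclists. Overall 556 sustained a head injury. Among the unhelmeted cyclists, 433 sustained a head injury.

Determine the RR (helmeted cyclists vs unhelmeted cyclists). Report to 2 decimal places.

0.32

helmeted cyclists with the outcome: 556 − 433 = 123
helmeted cyclists without the outcome: 1828 − 123 = 1705
unhelmeted cyclists without the outcome: 2030 − 433 = 1597
risk, helmeted cyclists = 123/1828 = 0.0673
risk, unhelmeted cyclists = 433/2030 = 0.2133
RR = 0.0673 / 0.2133 = 0.32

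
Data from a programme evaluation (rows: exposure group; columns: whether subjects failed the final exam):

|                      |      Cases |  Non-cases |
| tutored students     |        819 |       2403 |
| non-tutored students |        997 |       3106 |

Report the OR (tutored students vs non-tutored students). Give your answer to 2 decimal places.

odds, tutored students = 819/2403 = 0.3408
odds, non-tutored students = 997/3106 = 0.3210
OR = 0.3408 / 0.3210 = 1.06

1.06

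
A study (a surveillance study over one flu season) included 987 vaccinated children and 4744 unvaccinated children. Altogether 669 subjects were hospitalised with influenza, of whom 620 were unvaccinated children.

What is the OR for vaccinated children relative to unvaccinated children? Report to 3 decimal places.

OR ≈ 0.347

vaccinated children with the outcome: 669 − 620 = 49
vaccinated children without the outcome: 987 − 49 = 938
unvaccinated children without the outcome: 4744 − 620 = 4124
OR = (49 × 4124) / (938 × 620) = 202076/581560 ≈ 0.347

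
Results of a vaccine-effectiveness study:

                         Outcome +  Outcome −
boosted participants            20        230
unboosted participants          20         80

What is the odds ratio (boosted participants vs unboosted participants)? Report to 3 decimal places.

0.348

odds, boosted participants = 20/230 = 0.0870
odds, unboosted participants = 20/80 = 0.2500
OR = 0.0870 / 0.2500 = 0.348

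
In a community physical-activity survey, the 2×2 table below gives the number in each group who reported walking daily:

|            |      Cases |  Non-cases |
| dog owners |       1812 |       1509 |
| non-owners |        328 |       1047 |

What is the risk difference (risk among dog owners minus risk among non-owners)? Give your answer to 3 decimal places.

risk, dog owners = 1812/3321 = 0.5456
risk, non-owners = 328/1375 = 0.2385
risk difference = 0.5456 − 0.2385 = 0.307

RD = 0.307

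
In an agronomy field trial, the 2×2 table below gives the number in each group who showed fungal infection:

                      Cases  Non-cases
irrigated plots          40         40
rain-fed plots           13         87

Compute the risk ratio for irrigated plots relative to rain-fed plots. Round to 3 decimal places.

RR = 3.846

risk, irrigated plots = 40/80 = 0.5000
risk, rain-fed plots = 13/100 = 0.1300
RR = 0.5000 / 0.1300 = 3.846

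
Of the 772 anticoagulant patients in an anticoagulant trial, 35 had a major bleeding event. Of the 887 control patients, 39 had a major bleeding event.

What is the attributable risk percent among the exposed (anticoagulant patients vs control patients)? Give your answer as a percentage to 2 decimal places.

3.02%

risk, anticoagulant patients = 35/772 = 0.04534
risk, control patients = 39/887 = 0.04397
AR% = (0.04534 − 0.04397) / 0.04534 = 0.0302 → 3.02%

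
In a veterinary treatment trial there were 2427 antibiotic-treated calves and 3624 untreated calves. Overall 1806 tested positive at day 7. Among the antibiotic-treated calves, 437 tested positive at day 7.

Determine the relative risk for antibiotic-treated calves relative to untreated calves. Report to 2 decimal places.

RR ≈ 0.48

antibiotic-treated calves without the outcome: 2427 − 437 = 1990
untreated calves with the outcome: 1806 − 437 = 1369
untreated calves without the outcome: 3624 − 1369 = 2255
risk, antibiotic-treated calves = 437/2427 = 0.1801
risk, untreated calves = 1369/3624 = 0.3778
RR = 0.1801 / 0.3778 = 0.48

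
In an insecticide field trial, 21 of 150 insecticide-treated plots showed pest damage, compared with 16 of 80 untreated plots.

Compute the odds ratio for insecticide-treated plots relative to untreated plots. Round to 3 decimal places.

OR = (21 × 64) / (129 × 16) = 1344/2064 ≈ 0.651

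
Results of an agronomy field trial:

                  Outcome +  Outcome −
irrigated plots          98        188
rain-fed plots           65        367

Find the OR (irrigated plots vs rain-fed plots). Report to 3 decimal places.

OR = (98 × 367) / (188 × 65) = 35966/12220 ≈ 2.943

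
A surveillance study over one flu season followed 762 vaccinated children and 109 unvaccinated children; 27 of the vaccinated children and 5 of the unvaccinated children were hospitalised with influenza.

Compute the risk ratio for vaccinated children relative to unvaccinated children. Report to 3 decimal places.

RR = 0.772

risk, vaccinated children = 27/762 = 0.03543
risk, unvaccinated children = 5/109 = 0.04587
RR = 0.03543 / 0.04587 = 0.772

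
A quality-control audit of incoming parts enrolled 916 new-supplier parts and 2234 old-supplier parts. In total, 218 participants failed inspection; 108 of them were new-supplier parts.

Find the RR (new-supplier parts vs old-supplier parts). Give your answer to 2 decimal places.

RR ≈ 2.39

new-supplier parts without the outcome: 916 − 108 = 808
old-supplier parts with the outcome: 218 − 108 = 110
old-supplier parts without the outcome: 2234 − 110 = 2124
risk, new-supplier parts = 108/916 = 0.11790
risk, old-supplier parts = 110/2234 = 0.04924
RR = 0.11790 / 0.04924 = 2.39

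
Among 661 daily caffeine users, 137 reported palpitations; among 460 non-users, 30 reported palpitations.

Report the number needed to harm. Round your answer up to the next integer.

risk, daily caffeine users = 137/661 = 0.207262
risk, non-users = 30/460 = 0.065217
absolute risk difference = 0.142044
1 / 0.142044 = 7.040 → round up → 8

8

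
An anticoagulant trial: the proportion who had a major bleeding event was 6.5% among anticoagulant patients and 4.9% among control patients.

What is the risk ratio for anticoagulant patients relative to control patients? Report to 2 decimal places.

RR = 0.06500 / 0.04900 = 1.33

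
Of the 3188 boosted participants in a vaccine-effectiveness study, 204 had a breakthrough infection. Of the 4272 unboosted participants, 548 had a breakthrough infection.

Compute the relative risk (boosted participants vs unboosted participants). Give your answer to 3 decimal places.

RR ≈ 0.499

risk, boosted participants = 204/3188 = 0.0640
risk, unboosted participants = 548/4272 = 0.1283
RR = 0.0640 / 0.1283 = 0.499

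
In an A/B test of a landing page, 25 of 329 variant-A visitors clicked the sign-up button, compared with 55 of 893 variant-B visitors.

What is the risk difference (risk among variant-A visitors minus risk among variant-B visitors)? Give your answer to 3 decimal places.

risk, variant-A visitors = 25/329 = 0.0760
risk, variant-B visitors = 55/893 = 0.0616
risk difference = 0.0760 − 0.0616 = 0.014

RD ≈ 0.014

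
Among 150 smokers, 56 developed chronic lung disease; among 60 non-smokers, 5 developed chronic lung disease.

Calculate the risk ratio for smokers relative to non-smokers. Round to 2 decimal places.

RR: 4.48

risk, smokers = 56/150 = 0.3733
risk, non-smokers = 5/60 = 0.0833
RR = 0.3733 / 0.0833 = 4.48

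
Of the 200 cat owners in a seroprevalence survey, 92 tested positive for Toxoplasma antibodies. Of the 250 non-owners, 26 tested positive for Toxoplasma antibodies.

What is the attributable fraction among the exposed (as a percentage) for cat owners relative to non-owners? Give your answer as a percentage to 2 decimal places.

risk, cat owners = 92/200 = 0.4600
risk, non-owners = 26/250 = 0.1040
AR% = (0.4600 − 0.1040) / 0.4600 = 0.7739 → 77.39%

AR% = 77.39%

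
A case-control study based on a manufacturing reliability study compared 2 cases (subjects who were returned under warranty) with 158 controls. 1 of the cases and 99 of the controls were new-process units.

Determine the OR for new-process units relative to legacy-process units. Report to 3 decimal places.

odds, new-process units = 1/99 = 0.01010
odds, legacy-process units = 1/59 = 0.01695
OR = 0.01010 / 0.01695 = 0.596

0.596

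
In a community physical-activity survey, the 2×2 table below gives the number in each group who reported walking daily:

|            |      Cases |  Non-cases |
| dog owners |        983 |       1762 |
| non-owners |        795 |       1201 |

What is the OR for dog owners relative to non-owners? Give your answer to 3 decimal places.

OR: 0.843

odds, dog owners = 983/1762 = 0.5579
odds, non-owners = 795/1201 = 0.6619
OR = 0.5579 / 0.6619 = 0.843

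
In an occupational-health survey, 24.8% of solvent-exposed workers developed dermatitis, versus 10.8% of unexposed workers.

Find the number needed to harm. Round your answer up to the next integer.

absolute risk difference = 0.140000
1 / 0.140000 = 7.143 → round up → 8

NNH = 8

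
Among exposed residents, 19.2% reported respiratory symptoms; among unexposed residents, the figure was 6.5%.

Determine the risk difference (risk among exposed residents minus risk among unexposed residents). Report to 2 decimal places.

risk difference = 0.1920 − 0.0650 = 0.13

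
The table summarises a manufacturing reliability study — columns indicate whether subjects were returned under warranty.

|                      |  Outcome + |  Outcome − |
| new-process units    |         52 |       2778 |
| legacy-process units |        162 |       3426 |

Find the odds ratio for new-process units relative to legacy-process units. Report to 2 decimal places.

OR ≈ 0.40

odds, new-process units = 52/2778 = 0.01872
odds, legacy-process units = 162/3426 = 0.04729
OR = 0.01872 / 0.04729 = 0.40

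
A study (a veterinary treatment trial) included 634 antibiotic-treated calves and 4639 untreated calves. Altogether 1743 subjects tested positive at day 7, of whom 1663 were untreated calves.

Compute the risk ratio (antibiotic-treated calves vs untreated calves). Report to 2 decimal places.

antibiotic-treated calves with the outcome: 1743 − 1663 = 80
antibiotic-treated calves without the outcome: 634 − 80 = 554
untreated calves without the outcome: 4639 − 1663 = 2976
risk, antibiotic-treated calves = 80/634 = 0.1262
risk, untreated calves = 1663/4639 = 0.3585
RR = 0.1262 / 0.3585 = 0.35

RR = 0.35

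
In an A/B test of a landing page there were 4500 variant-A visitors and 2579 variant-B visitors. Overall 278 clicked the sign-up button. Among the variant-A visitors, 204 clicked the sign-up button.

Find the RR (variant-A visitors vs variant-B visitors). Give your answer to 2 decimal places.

variant-A visitors without the outcome: 4500 − 204 = 4296
variant-B visitors with the outcome: 278 − 204 = 74
variant-B visitors without the outcome: 2579 − 74 = 2505
risk, variant-A visitors = 204/4500 = 0.04533
risk, variant-B visitors = 74/2579 = 0.02869
RR = 0.04533 / 0.02869 = 1.58

RR: 1.58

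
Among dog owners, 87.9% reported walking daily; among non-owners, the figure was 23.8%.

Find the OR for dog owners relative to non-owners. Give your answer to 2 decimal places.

odds, dog owners = 0.8790/0.1210 = 7.2645
odds, non-owners = 0.2380/0.7620 = 0.3123
OR = 7.2645 / 0.3123 = 23.26

23.26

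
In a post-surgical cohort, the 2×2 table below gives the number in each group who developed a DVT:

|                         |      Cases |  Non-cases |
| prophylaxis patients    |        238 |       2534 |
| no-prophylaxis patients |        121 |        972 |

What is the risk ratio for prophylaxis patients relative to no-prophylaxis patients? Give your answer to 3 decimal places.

risk, prophylaxis patients = 238/2772 = 0.0859
risk, no-prophylaxis patients = 121/1093 = 0.1107
RR = 0.0859 / 0.1107 = 0.776

RR ≈ 0.776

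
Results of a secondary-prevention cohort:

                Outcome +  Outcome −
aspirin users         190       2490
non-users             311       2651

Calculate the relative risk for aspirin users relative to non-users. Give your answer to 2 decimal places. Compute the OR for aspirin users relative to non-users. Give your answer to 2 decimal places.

RR = 0.68; OR = 0.65

risk, aspirin users = 190/2680 = 0.0709
risk, non-users = 311/2962 = 0.1050
RR = 0.0709 / 0.1050 = 0.68
odds, aspirin users = 190/2490 = 0.0763
odds, non-users = 311/2651 = 0.1173
OR = 0.0763 / 0.1173 = 0.65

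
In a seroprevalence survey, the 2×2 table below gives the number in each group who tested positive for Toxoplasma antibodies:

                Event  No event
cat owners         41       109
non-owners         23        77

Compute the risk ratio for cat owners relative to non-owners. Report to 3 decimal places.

1.188

risk, cat owners = 41/150 = 0.2733
risk, non-owners = 23/100 = 0.2300
RR = 0.2733 / 0.2300 = 1.188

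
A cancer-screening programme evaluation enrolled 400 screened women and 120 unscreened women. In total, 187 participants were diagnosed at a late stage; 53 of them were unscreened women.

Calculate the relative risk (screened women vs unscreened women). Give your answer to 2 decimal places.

screened women with the outcome: 187 − 53 = 134
screened women without the outcome: 400 − 134 = 266
unscreened women without the outcome: 120 − 53 = 67
risk, screened women = 134/400 = 0.3350
risk, unscreened women = 53/120 = 0.4417
RR = 0.3350 / 0.4417 = 0.76

RR ≈ 0.76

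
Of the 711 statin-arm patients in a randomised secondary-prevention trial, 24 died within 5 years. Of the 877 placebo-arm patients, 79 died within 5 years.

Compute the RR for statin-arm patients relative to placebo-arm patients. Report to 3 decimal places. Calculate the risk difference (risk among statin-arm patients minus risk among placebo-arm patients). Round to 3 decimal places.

RR = 0.375; RD = -0.056

risk, statin-arm patients = 24/711 = 0.03376
risk, placebo-arm patients = 79/877 = 0.09008
RR = 0.03376 / 0.09008 = 0.375
risk difference = 0.03376 − 0.09008 = -0.056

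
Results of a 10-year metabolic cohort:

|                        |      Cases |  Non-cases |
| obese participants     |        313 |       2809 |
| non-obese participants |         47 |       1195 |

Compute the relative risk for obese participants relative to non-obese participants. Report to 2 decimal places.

risk, obese participants = 313/3122 = 0.10026
risk, non-obese participants = 47/1242 = 0.03784
RR = 0.10026 / 0.03784 = 2.65

2.65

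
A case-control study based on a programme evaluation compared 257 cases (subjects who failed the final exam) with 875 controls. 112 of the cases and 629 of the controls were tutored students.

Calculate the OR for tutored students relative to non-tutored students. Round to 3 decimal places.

odds, tutored students = 112/629 = 0.1781
odds, non-tutored students = 145/246 = 0.5894
OR = 0.1781 / 0.5894 = 0.302

0.302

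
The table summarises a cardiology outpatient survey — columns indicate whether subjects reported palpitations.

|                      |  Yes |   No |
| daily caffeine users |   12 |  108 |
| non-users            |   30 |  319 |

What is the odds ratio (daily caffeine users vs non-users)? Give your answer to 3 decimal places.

OR = (12 × 319) / (108 × 30) = 3828/3240 ≈ 1.181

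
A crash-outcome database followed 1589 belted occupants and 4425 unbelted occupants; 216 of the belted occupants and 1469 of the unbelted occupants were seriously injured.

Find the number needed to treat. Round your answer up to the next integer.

risk, belted occupants = 216/1589 = 0.135935
risk, unbelted occupants = 1469/4425 = 0.331977
absolute risk difference = 0.196043
1 / 0.196043 = 5.101 → round up → 6

6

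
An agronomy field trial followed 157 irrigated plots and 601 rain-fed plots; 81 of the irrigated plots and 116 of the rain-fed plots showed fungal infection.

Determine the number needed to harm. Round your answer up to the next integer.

risk, irrigated plots = 81/157 = 0.515924
risk, rain-fed plots = 116/601 = 0.193012
absolute risk difference = 0.322912
1 / 0.322912 = 3.097 → round up → 4

4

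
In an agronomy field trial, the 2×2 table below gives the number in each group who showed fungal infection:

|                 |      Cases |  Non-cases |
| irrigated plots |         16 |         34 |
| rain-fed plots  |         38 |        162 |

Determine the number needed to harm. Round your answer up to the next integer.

NNH = 8

risk, irrigated plots = 16/50 = 0.320000
risk, rain-fed plots = 38/200 = 0.190000
absolute risk difference = 0.130000
1 / 0.130000 = 7.692 → round up → 8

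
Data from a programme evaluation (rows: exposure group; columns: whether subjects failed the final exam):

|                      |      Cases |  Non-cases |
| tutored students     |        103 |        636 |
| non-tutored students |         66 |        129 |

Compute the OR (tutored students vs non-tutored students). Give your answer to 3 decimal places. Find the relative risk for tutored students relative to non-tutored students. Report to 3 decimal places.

OR = 0.317; RR = 0.412

OR = (103 × 129) / (636 × 66) = 13287/41976 ≈ 0.317
risk, tutored students = 103/739 = 0.1394
risk, non-tutored students = 66/195 = 0.3385
RR = 0.1394 / 0.3385 = 0.412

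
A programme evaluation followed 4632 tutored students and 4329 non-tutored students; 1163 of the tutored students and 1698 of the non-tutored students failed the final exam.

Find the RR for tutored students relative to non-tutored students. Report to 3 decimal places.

RR: 0.640

risk, tutored students = 1163/4632 = 0.2511
risk, non-tutored students = 1698/4329 = 0.3922
RR = 0.2511 / 0.3922 = 0.640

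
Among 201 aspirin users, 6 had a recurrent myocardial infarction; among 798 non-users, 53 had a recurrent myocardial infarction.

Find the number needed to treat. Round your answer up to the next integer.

risk, aspirin users = 6/201 = 0.029851
risk, non-users = 53/798 = 0.066416
absolute risk difference = 0.036565
1 / 0.036565 = 27.349 → round up → 28

NNT ≈ 28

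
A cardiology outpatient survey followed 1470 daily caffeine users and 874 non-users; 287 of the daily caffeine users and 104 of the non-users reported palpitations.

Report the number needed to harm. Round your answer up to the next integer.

NNH: 14

risk, daily caffeine users = 287/1470 = 0.195238
risk, non-users = 104/874 = 0.118993
absolute risk difference = 0.076245
1 / 0.076245 = 13.116 → round up → 14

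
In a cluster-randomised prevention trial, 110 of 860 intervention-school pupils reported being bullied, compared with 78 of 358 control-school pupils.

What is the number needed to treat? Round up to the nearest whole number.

risk, intervention-school pupils = 110/860 = 0.127907
risk, control-school pupils = 78/358 = 0.217877
absolute risk difference = 0.089970
1 / 0.089970 = 11.115 → round up → 12

12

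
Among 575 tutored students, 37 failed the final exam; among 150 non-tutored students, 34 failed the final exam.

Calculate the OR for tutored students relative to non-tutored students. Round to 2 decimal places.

odds, tutored students = 37/538 = 0.0688
odds, non-tutored students = 34/116 = 0.2931
OR = 0.0688 / 0.2931 = 0.23

0.23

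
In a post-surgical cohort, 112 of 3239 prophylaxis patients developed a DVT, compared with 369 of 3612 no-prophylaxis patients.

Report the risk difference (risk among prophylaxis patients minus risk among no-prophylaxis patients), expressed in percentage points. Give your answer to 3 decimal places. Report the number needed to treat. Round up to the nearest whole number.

risk, prophylaxis patients = 112/3239 = 0.03458
risk, no-prophylaxis patients = 369/3612 = 0.10216
risk difference = 0.03458 − 0.10216 = -0.06758 → -6.758 percentage points
absolute risk difference = 0.067581
1 / 0.067581 = 14.797 → round up → 15

RD = -6.758; NNT = 15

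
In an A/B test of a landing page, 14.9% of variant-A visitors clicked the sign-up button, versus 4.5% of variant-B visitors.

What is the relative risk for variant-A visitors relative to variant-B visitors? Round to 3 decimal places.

RR = 0.14900 / 0.04500 = 3.311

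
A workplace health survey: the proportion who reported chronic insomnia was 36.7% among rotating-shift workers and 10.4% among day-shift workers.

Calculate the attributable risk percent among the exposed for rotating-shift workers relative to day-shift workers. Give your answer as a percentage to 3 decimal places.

AR% = (0.3670 − 0.1040) / 0.3670 = 0.7166 → 71.662%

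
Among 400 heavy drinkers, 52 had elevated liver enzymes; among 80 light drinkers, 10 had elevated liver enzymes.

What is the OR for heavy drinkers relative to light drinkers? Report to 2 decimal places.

odds, heavy drinkers = 52/348 = 0.1494
odds, light drinkers = 10/70 = 0.1429
OR = 0.1494 / 0.1429 = 1.05

1.05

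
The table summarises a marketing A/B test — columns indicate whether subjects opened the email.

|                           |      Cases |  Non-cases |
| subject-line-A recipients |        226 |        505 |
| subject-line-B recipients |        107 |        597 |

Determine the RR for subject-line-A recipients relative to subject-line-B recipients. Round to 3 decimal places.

risk, subject-line-A recipients = 226/731 = 0.3092
risk, subject-line-B recipients = 107/704 = 0.1520
RR = 0.3092 / 0.1520 = 2.034

RR: 2.034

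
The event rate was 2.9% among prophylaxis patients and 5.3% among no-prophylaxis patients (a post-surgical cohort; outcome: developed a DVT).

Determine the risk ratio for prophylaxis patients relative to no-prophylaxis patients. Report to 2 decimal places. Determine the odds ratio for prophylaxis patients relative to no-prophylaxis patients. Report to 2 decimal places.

RR = 0.02900 / 0.05300 = 0.55
odds, prophylaxis patients = 0.02900/0.97100 = 0.02987
odds, no-prophylaxis patients = 0.05300/0.94700 = 0.05597
OR = 0.02987 / 0.05597 = 0.53

RR = 0.55; OR = 0.53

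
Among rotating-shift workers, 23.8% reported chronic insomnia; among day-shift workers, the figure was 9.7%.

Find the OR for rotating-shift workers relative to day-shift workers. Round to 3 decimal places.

OR: 2.908

odds, rotating-shift workers = 0.2380/0.7620 = 0.3123
odds, day-shift workers = 0.0970/0.9030 = 0.1074
OR = 0.3123 / 0.1074 = 2.908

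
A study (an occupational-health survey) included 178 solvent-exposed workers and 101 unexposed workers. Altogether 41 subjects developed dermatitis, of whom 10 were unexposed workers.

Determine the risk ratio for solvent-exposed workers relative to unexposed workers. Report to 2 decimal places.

1.76

solvent-exposed workers with the outcome: 41 − 10 = 31
solvent-exposed workers without the outcome: 178 − 31 = 147
unexposed workers without the outcome: 101 − 10 = 91
risk, solvent-exposed workers = 31/178 = 0.1742
risk, unexposed workers = 10/101 = 0.0990
RR = 0.1742 / 0.0990 = 1.76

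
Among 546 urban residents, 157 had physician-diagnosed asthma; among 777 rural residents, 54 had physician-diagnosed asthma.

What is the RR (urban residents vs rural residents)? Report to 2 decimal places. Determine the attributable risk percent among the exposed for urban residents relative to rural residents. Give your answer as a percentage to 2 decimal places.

risk, urban residents = 157/546 = 0.2875
risk, rural residents = 54/777 = 0.0695
RR = 0.2875 / 0.0695 = 4.14
AR% = (0.2875 − 0.0695) / 0.2875 = 0.7583 → 75.83%

RR = 4.14; AR% = 75.83%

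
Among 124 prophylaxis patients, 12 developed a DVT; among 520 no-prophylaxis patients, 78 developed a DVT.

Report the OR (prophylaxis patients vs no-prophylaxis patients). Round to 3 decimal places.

OR = (12 × 442) / (112 × 78) = 5304/8736 ≈ 0.607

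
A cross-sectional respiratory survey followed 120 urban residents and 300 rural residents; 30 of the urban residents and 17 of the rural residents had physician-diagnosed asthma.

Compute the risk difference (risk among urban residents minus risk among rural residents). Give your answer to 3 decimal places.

0.193

risk, urban residents = 30/120 = 0.2500
risk, rural residents = 17/300 = 0.0567
risk difference = 0.2500 − 0.0567 = 0.193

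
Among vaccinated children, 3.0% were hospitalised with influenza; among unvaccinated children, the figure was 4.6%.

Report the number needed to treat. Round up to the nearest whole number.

absolute risk difference = 0.016000
1 / 0.016000 = 62.500 → round up → 63

NNT: 63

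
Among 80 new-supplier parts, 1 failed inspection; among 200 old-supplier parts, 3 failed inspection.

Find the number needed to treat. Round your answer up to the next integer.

400

risk, new-supplier parts = 1/80 = 0.012500
risk, old-supplier parts = 3/200 = 0.015000
absolute risk difference = 0.002500
1 / 0.002500 = 400.000 → round up → 400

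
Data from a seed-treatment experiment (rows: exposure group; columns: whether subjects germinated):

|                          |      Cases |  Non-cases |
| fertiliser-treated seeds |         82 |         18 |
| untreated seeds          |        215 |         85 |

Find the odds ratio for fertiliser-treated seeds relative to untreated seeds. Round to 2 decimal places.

OR: 1.80

odds, fertiliser-treated seeds = 82/18 = 4.5556
odds, untreated seeds = 215/85 = 2.5294
OR = 4.5556 / 2.5294 = 1.80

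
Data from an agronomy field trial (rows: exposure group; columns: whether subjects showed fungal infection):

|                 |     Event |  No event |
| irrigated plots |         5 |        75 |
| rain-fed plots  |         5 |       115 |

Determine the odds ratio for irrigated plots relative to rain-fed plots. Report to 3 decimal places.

OR = (5 × 115) / (75 × 5) = 575/375 ≈ 1.533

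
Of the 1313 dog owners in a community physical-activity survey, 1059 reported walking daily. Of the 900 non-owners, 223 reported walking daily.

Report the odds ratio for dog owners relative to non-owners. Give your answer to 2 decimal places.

odds, dog owners = 1059/254 = 4.1693
odds, non-owners = 223/677 = 0.3294
OR = 4.1693 / 0.3294 = 12.66

OR ≈ 12.66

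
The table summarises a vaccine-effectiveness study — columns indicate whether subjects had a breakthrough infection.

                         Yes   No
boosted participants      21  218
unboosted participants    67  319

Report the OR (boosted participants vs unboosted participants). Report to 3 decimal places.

OR = (21 × 319) / (218 × 67) = 6699/14606 ≈ 0.459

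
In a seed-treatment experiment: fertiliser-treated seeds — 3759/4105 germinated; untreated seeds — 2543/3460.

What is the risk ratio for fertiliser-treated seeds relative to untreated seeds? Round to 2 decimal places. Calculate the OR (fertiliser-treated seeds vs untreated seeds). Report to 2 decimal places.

RR = 1.25; OR = 3.92

risk, fertiliser-treated seeds = 3759/4105 = 0.9157
risk, untreated seeds = 2543/3460 = 0.7350
RR = 0.9157 / 0.7350 = 1.25
odds, fertiliser-treated seeds = 3759/346 = 10.8642
odds, untreated seeds = 2543/917 = 2.7732
OR = 10.8642 / 2.7732 = 3.92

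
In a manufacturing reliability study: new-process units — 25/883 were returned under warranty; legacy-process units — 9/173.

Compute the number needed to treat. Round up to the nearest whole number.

NNT: 43

risk, new-process units = 25/883 = 0.028313
risk, legacy-process units = 9/173 = 0.052023
absolute risk difference = 0.023711
1 / 0.023711 = 42.175 → round up → 43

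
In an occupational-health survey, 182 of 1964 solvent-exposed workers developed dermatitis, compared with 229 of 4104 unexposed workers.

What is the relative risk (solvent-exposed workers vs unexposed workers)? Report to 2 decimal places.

risk, solvent-exposed workers = 182/1964 = 0.0927
risk, unexposed workers = 229/4104 = 0.0558
RR = 0.0927 / 0.0558 = 1.66

1.66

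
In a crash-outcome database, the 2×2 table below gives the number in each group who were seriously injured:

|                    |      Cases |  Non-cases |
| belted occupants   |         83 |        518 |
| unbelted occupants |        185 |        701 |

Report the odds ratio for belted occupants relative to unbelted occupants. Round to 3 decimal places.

OR = 0.607

odds, belted occupants = 83/518 = 0.1602
odds, unbelted occupants = 185/701 = 0.2639
OR = 0.1602 / 0.2639 = 0.607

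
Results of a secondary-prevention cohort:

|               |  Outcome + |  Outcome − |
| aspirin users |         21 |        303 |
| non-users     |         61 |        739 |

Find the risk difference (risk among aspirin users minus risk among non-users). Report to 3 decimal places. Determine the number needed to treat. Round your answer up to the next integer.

RD = -0.011; NNT = 88

risk, aspirin users = 21/324 = 0.0648
risk, non-users = 61/800 = 0.0762
risk difference = 0.0648 − 0.0762 = -0.011
absolute risk difference = 0.011435
1 / 0.011435 = 87.451 → round up → 88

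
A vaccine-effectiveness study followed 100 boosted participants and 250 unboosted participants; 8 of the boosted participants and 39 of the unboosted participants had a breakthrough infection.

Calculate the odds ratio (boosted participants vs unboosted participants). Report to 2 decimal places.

OR = (8 × 211) / (92 × 39) = 1688/3588 ≈ 0.47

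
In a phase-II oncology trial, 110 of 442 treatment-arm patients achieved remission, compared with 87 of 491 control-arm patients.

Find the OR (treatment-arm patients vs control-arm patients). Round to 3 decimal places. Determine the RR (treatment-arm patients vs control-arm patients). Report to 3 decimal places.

OR = 1.539; RR = 1.405

OR = (110 × 404) / (332 × 87) = 44440/28884 ≈ 1.539
risk, treatment-arm patients = 110/442 = 0.2489
risk, control-arm patients = 87/491 = 0.1772
RR = 0.2489 / 0.1772 = 1.405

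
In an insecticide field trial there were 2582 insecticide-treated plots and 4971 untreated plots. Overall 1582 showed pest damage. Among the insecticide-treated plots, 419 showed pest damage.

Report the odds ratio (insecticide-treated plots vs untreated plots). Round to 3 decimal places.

insecticide-treated plots without the outcome: 2582 − 419 = 2163
untreated plots with the outcome: 1582 − 419 = 1163
untreated plots without the outcome: 4971 − 1163 = 3808
OR = (419 × 3808) / (2163 × 1163) = 1595552/2515569 ≈ 0.634

OR: 0.634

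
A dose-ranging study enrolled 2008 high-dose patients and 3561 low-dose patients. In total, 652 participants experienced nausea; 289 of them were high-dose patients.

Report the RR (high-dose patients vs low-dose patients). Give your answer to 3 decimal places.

high-dose patients without the outcome: 2008 − 289 = 1719
low-dose patients with the outcome: 652 − 289 = 363
low-dose patients without the outcome: 3561 − 363 = 3198
risk, high-dose patients = 289/2008 = 0.1439
risk, low-dose patients = 363/3561 = 0.1019
RR = 0.1439 / 0.1019 = 1.412

RR = 1.412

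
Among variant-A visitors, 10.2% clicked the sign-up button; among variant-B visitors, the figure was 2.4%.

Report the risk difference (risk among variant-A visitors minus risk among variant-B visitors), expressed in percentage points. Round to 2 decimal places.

risk difference = 0.10200 − 0.02400 = 0.07800 → 7.80 percentage points

RD = 7.80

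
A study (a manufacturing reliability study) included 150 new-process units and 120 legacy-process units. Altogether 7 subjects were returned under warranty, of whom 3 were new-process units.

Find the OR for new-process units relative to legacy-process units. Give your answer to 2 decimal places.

new-process units without the outcome: 150 − 3 = 147
legacy-process units with the outcome: 7 − 3 = 4
legacy-process units without the outcome: 120 − 4 = 116
odds, new-process units = 3/147 = 0.02041
odds, legacy-process units = 4/116 = 0.03448
OR = 0.02041 / 0.03448 = 0.59

0.59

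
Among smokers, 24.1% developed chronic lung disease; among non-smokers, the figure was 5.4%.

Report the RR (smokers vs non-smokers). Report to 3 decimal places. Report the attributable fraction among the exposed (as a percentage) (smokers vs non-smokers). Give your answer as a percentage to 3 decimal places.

RR = 0.2410 / 0.0540 = 4.463
AR% = (0.2410 − 0.0540) / 0.2410 = 0.7759 → 77.593%

RR = 4.463; AR% = 77.593%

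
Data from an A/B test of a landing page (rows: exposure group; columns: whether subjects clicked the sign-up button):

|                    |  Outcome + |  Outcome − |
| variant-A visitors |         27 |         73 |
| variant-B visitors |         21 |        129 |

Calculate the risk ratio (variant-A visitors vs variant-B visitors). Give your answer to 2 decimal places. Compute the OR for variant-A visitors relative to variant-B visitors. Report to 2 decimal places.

risk, variant-A visitors = 27/100 = 0.2700
risk, variant-B visitors = 21/150 = 0.1400
RR = 0.2700 / 0.1400 = 1.93
OR = (27 × 129) / (73 × 21) = 3483/1533 ≈ 2.27

RR = 1.93; OR = 2.27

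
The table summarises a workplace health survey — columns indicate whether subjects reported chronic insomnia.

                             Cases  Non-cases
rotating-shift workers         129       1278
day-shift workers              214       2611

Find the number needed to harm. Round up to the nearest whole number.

NNH ≈ 63

risk, rotating-shift workers = 129/1407 = 0.091684
risk, day-shift workers = 214/2825 = 0.075752
absolute risk difference = 0.015932
1 / 0.015932 = 62.767 → round up → 63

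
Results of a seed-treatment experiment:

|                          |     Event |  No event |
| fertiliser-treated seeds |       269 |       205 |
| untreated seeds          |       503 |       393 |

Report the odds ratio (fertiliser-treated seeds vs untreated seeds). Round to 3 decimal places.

OR = 1.025

odds, fertiliser-treated seeds = 269/205 = 1.3122
odds, untreated seeds = 503/393 = 1.2799
OR = 1.3122 / 1.2799 = 1.025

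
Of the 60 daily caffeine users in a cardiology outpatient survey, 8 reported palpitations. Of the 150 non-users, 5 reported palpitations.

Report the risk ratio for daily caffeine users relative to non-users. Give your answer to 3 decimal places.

RR ≈ 4.000

risk, daily caffeine users = 8/60 = 0.13333
risk, non-users = 5/150 = 0.03333
RR = 0.13333 / 0.03333 = 4.000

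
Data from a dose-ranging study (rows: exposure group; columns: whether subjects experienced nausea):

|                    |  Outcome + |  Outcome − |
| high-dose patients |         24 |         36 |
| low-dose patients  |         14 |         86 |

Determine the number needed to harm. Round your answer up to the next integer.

risk, high-dose patients = 24/60 = 0.400000
risk, low-dose patients = 14/100 = 0.140000
absolute risk difference = 0.260000
1 / 0.260000 = 3.846 → round up → 4

4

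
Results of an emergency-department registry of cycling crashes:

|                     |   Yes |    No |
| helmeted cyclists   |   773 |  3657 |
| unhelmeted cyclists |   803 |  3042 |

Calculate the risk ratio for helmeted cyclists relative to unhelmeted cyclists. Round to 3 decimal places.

RR = 0.836

risk, helmeted cyclists = 773/4430 = 0.1745
risk, unhelmeted cyclists = 803/3845 = 0.2088
RR = 0.1745 / 0.2088 = 0.836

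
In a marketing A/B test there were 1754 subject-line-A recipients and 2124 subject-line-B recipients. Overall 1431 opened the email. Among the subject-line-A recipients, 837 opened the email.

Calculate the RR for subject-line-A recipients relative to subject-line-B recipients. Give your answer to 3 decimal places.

subject-line-A recipients without the outcome: 1754 − 837 = 917
subject-line-B recipients with the outcome: 1431 − 837 = 594
subject-line-B recipients without the outcome: 2124 − 594 = 1530
risk, subject-line-A recipients = 837/1754 = 0.4772
risk, subject-line-B recipients = 594/2124 = 0.2797
RR = 0.4772 / 0.2797 = 1.706

RR ≈ 1.706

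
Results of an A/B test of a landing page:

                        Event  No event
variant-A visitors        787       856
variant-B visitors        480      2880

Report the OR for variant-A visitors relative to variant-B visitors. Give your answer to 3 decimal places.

OR = (787 × 2880) / (856 × 480) = 2266560/410880 ≈ 5.516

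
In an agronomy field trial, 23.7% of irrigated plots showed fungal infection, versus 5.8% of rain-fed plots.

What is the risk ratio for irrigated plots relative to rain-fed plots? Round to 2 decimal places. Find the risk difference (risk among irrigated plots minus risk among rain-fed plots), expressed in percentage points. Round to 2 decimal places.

RR = 0.2370 / 0.0580 = 4.09
risk difference = 0.2370 − 0.0580 = 0.1790 → 17.90 percentage points

RR = 4.09; RD = 17.90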